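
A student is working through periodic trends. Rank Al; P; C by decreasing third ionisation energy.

C > P > Al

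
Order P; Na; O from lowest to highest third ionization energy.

P, O, Na

After 2 electrons have been removed, what remains? P²⁺ still has 3 valence electrons; Na²⁺ is already 1 electron into the core; O²⁺ still has 4 valence electrons.
Core electrons are held far more tightly than valence electrons, so Na tops the IE_3 order.
Valence configurations: P²⁺ [Ne]3s²3p¹, O²⁺ [He]2s²2p².
The numbers (kJ/mol): P 2914, Na 6910, O 5300.
Putting it together, IE_3: P < O < Na.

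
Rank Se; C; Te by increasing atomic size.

C < Se < Te

Atomic radius shrinks across a period as nuclear charge pulls the same shell inward, and grows down a group as new shells are added.
These span different periods and groups, so the two trends combine.
Se > C: period and group pull opposite ways; the down-group shift dominates (116 vs 75 pm).
Te > Se: they share group 16; the group trend gives Te the larger value.
For reference (pm): C 75, Se 116, Te 136.
So from smallest to largest: C < Se < Te.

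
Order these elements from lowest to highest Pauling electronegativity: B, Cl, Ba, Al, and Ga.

B is in period 2, group 13; Al is in period 3, group 13; Cl is in period 3, group 17; Ga is in period 4, group 13; Ba is in period 6, group 2.
Atoms toward the upper right of the periodic table pull bonding electrons most strongly.
Here both period and group differ, so the two effects have to be weighed against each other.
Al > Ba: both effects reinforce here, so Al is clearly the higher of the two.
Ga > Al: this pair runs against the simple trend — see the exception note.
B > Ga: they share group 13; the group trend gives B the larger value.
Cl > B: period and group pull opposite ways; the across-period shift dominates (3.16 vs 2.04).
Note the exception: Ga has a higher electronegativity than Al, contrary to the simple trend — poor shielding by filled d (and f) subshells raises the heavier element's effective nuclear charge more than the simple down-group trend predicts.
Tabulated electronegativity (Pauling): B 2.04, Al 1.61, Cl 3.16, Ga 1.81, Ba 0.89.
So from lowest to highest: Ba < Al < Ga < B < Cl.

Ba, Al, Ga, B, Cl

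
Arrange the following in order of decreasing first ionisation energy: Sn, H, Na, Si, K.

H > Si > Sn > Na > K

H is in period 1, group 1; Na is in period 3, group 1; Si is in period 3, group 14; K is in period 4, group 1; Sn is in period 5, group 14.
First ionization energy rises across a period (greater Z_eff holds electrons more tightly) and falls down a group (valence electrons are farther from the nucleus).
Here both period and group differ, so the two effects have to be weighed against each other.
Na > K: they share group 1; the group trend gives Na the larger value.
Sn > Na: the two effects oppose for this pair; the across-period effect wins (709 vs 496 kJ/mol).
Si > Sn: they share group 14; the group trend gives Si the larger value.
H > Si: period and group pull opposite ways; the down-group shift dominates (1312 vs 786 kJ/mol).
Tabulated first ionization energy (kJ/mol): H 1312, Na 496, Si 786, K 419, Sn 709.
So from highest to lowest: H > Si > Sn > Na > K.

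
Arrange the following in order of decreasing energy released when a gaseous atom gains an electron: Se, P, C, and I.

C is in period 2, group 14; P is in period 3, group 15; Se is in period 4, group 16; I is in period 5, group 17.
Atoms with high Z_eff and room in the valence shell (especially the halogens) have the most exothermic electron affinities.
A diagonal step moves right (one effect) and down (the opposite effect) at once.
C > P: the two effects oppose for this pair; the down-group effect wins (122 vs 72 kJ/mol).
Se > C: the two effects oppose for this pair; the across-period effect wins (195 vs 122 kJ/mol).
I > Se: the two effects oppose for this pair; the across-period effect wins (295 vs 195 kJ/mol).
Tabulated electron affinity (kJ/mol): C 122, P 72, Se 195, I 295.
So from highest to lowest: I > Se > C > P.

I > Se > C > P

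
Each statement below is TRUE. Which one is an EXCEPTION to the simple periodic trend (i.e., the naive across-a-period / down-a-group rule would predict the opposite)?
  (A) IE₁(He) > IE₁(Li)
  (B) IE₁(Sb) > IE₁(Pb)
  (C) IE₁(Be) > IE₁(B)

The general trend: first ionisation energy increases across a period and decreases down a group.
(A) He (period 1, group 18) vs Li (period 2, group 1): the stated order agrees with the simple trend.
(B) Sb (period 5, group 15) vs Pb (period 6, group 14): the stated order agrees with the simple trend.
(C) Be (period 2, group 2) vs B (period 2, group 13): the stated order contradicts the simple trend.
The exception is (C): removing B's lone 2p electron is easier than breaking Be's filled 2s².

(C)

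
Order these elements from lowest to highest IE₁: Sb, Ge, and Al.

Al, Ge, Sb

Across a period the outer electron is held more tightly (higher IE₁); down a group it sits in a higher shell, more shielded, and comes off more easily.
A diagonal step moves right (one effect) and down (the opposite effect) at once.
Ge > Al: the two effects oppose for this pair; the across-period effect wins (762 vs 578 kJ/mol).
Sb > Ge: period and group pull opposite ways; the across-period shift dominates (831 vs 762 kJ/mol).
Approximate values (kJ/mol): Al 578, Ge 762, Sb 831.
So from lowest to highest: Al < Ge < Sb.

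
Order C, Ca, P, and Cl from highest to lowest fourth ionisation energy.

Ca, C, Cl, P

The fourth ionization energy removes an electron from the +3 ion. For each element: C³⁺ still has 1 valence electron; Ca³⁺ is already 1 electron into the core; P³⁺ still has 2 valence electrons; Cl³⁺ still has 4 valence electrons.
Core electrons are held far more tightly than valence electrons, so Ca tops the IE_4 order.
Valence configurations: C³⁺ [He]2s¹, P³⁺ [Ne]3s², Cl³⁺ [Ne]3s²3p².
The numbers (kJ/mol): C 6223, Ca 6491, P 4964, Cl 5159.
Putting it together, IE_4: P < Cl < C < Ca.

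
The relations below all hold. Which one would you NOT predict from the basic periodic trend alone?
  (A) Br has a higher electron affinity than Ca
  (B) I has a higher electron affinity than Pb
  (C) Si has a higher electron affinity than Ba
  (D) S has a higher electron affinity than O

(D)

The general trend: electron affinity increases across a period and decreases down a group.
(A) Br (period 4, group 17) vs Ca (period 4, group 2): the stated order agrees with the simple trend.
(B) I (period 5, group 17) vs Pb (period 6, group 14): the stated order agrees with the simple trend.
(C) Si (period 3, group 14) vs Ba (period 6, group 2): the stated order agrees with the simple trend.
(D) S (period 3, group 16) vs O (period 2, group 16): the stated order contradicts the simple trend.
The exception is (D): the compact 2p subshell of O repels the added electron more than S's larger 3p does.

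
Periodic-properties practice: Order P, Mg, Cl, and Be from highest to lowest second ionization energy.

Cl, P, Be, Mg

IE_2 is the cost of taking one more electron from the +1 cation: P⁺ still has 4 valence electrons; Mg⁺ still has 1 valence electron; Cl⁺ still has 6 valence electrons; Be⁺ still has 1 valence electron.
All are still removing valence electrons, so compare the +1 ions as you would atoms: IE_2 generally rises across a period (higher Z_eff) and falls down a group (larger shell), subject to the usual subshell exceptions.
Valence configurations: P⁺ [Ne]3s²3p², Mg⁺ [Ne]3s¹, Cl⁺ [Ne]3s²3p⁴, Be⁺ [He]2s¹.
Approximate IE_2 values (kJ/mol): P 1907, Mg 1451, Cl 2298, Be 1757.
Putting it together, IE_2: Mg < Be < P < Cl.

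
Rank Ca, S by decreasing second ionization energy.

S > Ca

After 1 electron has been removed, what remains? Ca⁺ still has 1 valence electron; S⁺ still has 5 valence electrons.
All are still removing valence electrons, so compare the +1 ions as you would atoms: IE_2 generally rises across a period (higher Z_eff) and falls down a group (larger shell), subject to the usual subshell exceptions.
Valence configurations: Ca⁺ [Ar]4s¹, S⁺ [Ne]3s²3p³.
Tabulated IE_2 (kJ/mol): Ca 1145, S 2252.
So the second ionization energies run Ca < S.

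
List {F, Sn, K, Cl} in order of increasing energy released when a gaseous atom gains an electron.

K < Sn < F < Cl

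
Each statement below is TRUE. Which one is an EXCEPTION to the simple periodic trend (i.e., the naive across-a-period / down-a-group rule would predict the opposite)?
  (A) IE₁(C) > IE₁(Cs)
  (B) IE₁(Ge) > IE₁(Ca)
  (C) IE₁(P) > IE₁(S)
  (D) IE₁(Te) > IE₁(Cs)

(C)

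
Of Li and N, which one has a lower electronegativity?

EN rises left→right (higher Z_eff, smaller atoms) and falls top→bottom (larger, more shielded atoms).
All lie in period 2, so electronegativity increases left to right.
So Li has the lower electronegativity (Li < N).

Li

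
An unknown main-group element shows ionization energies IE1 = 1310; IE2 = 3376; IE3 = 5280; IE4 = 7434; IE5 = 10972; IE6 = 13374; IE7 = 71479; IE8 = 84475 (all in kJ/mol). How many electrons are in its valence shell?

6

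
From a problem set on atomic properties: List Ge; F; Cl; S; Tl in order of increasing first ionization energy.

F is in period 2, group 17; S is in period 3, group 16; Cl is in period 3, group 17; Ge is in period 4, group 14; Tl is in period 6, group 13.
Removing the outermost electron gets harder across a period and easier down a group.
These span different periods and groups, so the two trends combine.
Ge > Tl: relative to Tl, both the across-period and down-group shifts push Ge's first ionization energy up.
S > Ge: relative to Ge, both the across-period and down-group shifts push S's first ionization energy up.
Cl > S: both are in period 3; the period trend gives Cl the larger value.
F > Cl: F sits above Cl in group 17, so the down-group effect alone puts F higher.
Approximate values (kJ/mol): F 1681, S 1000, Cl 1251, Ge 762, Tl 589.
So from lowest to highest: Tl < Ge < S < Cl < F.

Tl < Ge < S < Cl < F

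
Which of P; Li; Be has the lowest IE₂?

Consider each +1 ion: P⁺ still has 4 valence electrons; Li⁺ is the bare [He] core; Be⁺ still has 1 valence electron.
Pulling an electron out of a noble-gas core costs far more than removing a remaining valence electron, so Li sits at the high end of IE_2.
Valence configurations: P⁺ [Ne]3s²3p², Be⁺ [He]2s¹.
The numbers (kJ/mol): P 1907, Li 7298, Be 1757.
Hence IE_2: Be < P < Li.

Be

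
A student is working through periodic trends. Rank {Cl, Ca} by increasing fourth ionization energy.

Cl < Ca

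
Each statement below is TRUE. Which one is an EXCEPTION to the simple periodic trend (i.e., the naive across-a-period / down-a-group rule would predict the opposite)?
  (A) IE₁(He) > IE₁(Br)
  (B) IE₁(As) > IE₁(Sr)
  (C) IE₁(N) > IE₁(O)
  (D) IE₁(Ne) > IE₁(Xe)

(C)

The general trend: first ionization energy increases across a period and decreases down a group.
(A) He (period 1, group 18) vs Br (period 4, group 17): the stated order agrees with the simple trend.
(B) As (period 4, group 15) vs Sr (period 5, group 2): the stated order agrees with the simple trend.
(C) N (period 2, group 15) vs O (period 2, group 16): the stated order contradicts the simple trend.
(D) Ne (period 2, group 18) vs Xe (period 5, group 18): the stated order agrees with the simple trend.
The exception is (C): pairing an electron in O's 2p⁴ costs repulsion energy, so O ionizes more easily than half-filled N (2p³).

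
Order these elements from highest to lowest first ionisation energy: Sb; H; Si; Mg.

H > Sb > Si > Mg

IE₁ increases left→right with effective nuclear charge and decreases top→bottom as the valence shell moves farther out.
Neither a single period nor a single group — weigh both effects.
Si > Mg: Si lies to the right of Mg in period 3, so the across-period effect alone puts Si higher.
Sb > Si: the two effects oppose for this pair; the across-period effect wins (831 vs 786 kJ/mol).
H > Sb: period and group pull opposite ways; the down-group shift dominates (1312 vs 831 kJ/mol).
Tabulated first ionization energy (kJ/mol): H 1312, Mg 738, Si 786, Sb 831.
So from highest to lowest: H > Sb > Si > Mg.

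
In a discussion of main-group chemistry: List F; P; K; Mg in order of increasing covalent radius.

Radius decreases left→right (rising Z_eff, same n) and increases top→bottom (higher n).
Here both period and group differ, so the two effects have to be weighed against each other.
P > F: relative to F, both the across-period and down-group shifts push P's atomic radius up.
Mg > P: both are in period 3; the period trend gives Mg the larger value.
K > Mg: both effects reinforce here, so K is clearly the larger of the two.
Approximate values (pm): F 64, Mg 139, P 111, K 196.
So from smallest to largest: F < P < Mg < K.

F < P < Mg < K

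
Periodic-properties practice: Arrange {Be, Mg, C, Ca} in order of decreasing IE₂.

IE_2 is the cost of taking one more electron from the +1 cation: Be⁺ still has 1 valence electron; Mg⁺ still has 1 valence electron; C⁺ still has 3 valence electrons; Ca⁺ still has 1 valence electron.
All are still removing valence electrons, so compare the +1 ions as you would atoms: IE_2 generally rises across a period (higher Z_eff) and falls down a group (larger shell), subject to the usual subshell exceptions.
Valence configurations: Be⁺ [He]2s¹, Mg⁺ [Ne]3s¹, C⁺ [He]2s²2p¹, Ca⁺ [Ar]4s¹.
Tabulated IE_2 (kJ/mol): Be 1757, Mg 1451, C 2353, Ca 1145.
So the second ionization energies run Ca < Mg < Be < C.

C, Be, Mg, Ca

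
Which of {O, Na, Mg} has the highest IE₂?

The second ionization energy removes an electron from the +1 ion. For each element: O⁺ still has 5 valence electrons; Na⁺ is the bare [Ne] core; Mg⁺ still has 1 valence electron.
Breaking into a closed-shell core is much more expensive than removing a leftover valence electron — Na has the largest IE_2 here.
Valence configurations: O⁺ [He]2s²2p³, Mg⁺ [Ne]3s¹.
Tabulated IE_2 (kJ/mol): O 3388, Na 4562, Mg 1451.
Overall IE_2 order: Mg < O < Na.

Na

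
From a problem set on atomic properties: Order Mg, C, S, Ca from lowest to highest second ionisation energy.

Ca, Mg, S, C

The second ionization energy removes an electron from the +1 ion. For each element: Mg⁺ still has 1 valence electron; C⁺ still has 3 valence electrons; S⁺ still has 5 valence electrons; Ca⁺ still has 1 valence electron.
All are still removing valence electrons, so compare the +1 ions as you would atoms: IE_2 generally rises across a period (higher Z_eff) and falls down a group (larger shell), subject to the usual subshell exceptions.
Valence configurations: Mg⁺ [Ne]3s¹, C⁺ [He]2s²2p¹, S⁺ [Ne]3s²3p³, Ca⁺ [Ar]4s¹.
Approximate IE_2 values (kJ/mol): Mg 1451, C 2353, S 2252, Ca 1145.
Putting it together, IE_2: Ca < Mg < S < C.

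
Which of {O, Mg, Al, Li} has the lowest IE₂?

Mg

Consider each +1 ion: O⁺ still has 5 valence electrons; Mg⁺ still has 1 valence electron; Al⁺ still has 2 valence electrons; Li⁺ is the bare [He] core.
Core electrons are held far more tightly than valence electrons, so Li tops the IE_2 order.
Valence configurations: O⁺ [He]2s²2p³, Mg⁺ [Ne]3s¹, Al⁺ [Ne]3s².
Approximate IE_2 values (kJ/mol): O 3388, Mg 1451, Al 1817, Li 7298.
Overall IE_2 order: Mg < Al < O < Li.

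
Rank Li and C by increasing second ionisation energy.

IE_2 is the cost of taking one more electron from the +1 cation: Li⁺ is the bare [He] core; C⁺ still has 3 valence electrons.
Breaking into a closed-shell core is much more expensive than removing a leftover valence electron — Li has the largest IE_2 here.
Tabulated IE_2 (kJ/mol): Li 7298, C 2353.
Putting it together, IE_2: C < Li.

C < Li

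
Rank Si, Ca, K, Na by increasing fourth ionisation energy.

Si, K, Ca, Na

IE_4 is the cost of taking one more electron from the +3 cation: Si³⁺ still has 1 valence electron; Ca³⁺ is already 1 electron into the core; K³⁺ is already 2 electrons into the core; Na³⁺ is already 2 electrons into the core.
Pulling an electron out of a noble-gas core costs far more than removing a remaining valence electron, so K, Ca and Na sit at the high end of IE_4.
Approximate IE_4 values (kJ/mol): Si 4356, Ca 6491, K 5877, Na 9543.
So the fourth ionization energies run Si < K < Ca < Na.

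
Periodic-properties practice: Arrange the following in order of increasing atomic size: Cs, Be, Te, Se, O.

O, Be, Se, Te, Cs

Be is in period 2, group 2; O is in period 2, group 16; Se is in period 4, group 16; Te is in period 5, group 16; Cs is in period 6, group 1.
Radius decreases left→right (rising Z_eff, same n) and increases top→bottom (higher n).
Here both period and group differ, so the two effects have to be weighed against each other.
Be > O: both are in period 2; the period trend gives Be the larger value.
Se > Be: the two effects oppose for this pair; the down-group effect wins (116 vs 102 pm).
Te > Se: they share group 16; the group trend gives Te the larger value.
Cs > Te: both effects reinforce here, so Cs is clearly the larger of the two.
For reference (pm): Be 102, O 63, Se 116, Te 136, Cs 232.
So from smallest to largest: O < Be < Se < Te < Cs.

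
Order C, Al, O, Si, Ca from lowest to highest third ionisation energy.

Al < Si < C < Ca < O

IE_3 is the cost of taking one more electron from the +2 cation: C²⁺ still has 2 valence electrons; Al²⁺ still has 1 valence electron; O²⁺ still has 4 valence electrons; Si²⁺ still has 2 valence electrons; Ca²⁺ is the bare [Ar] core.
Usually core removal costs more than valence removal, but here the competition is close: a tightly held n=2 valence electron can cost more to remove than an n=3 core electron, so the actual values have to decide it.
Valence configurations: C²⁺ [He]2s², Al²⁺ [Ne]3s¹, O²⁺ [He]2s²2p², Si²⁺ [Ne]3s².
The numbers (kJ/mol): C 4620, Al 2745, O 5300, Si 3232, Ca 4912.
Hence IE_3: Al < Si < C < Ca < O.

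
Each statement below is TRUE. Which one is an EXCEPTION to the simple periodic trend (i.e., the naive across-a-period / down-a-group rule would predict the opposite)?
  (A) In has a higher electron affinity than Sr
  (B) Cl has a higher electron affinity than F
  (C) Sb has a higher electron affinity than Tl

The general trend: electron affinity increases across a period and decreases down a group.
(A) In (period 5, group 13) vs Sr (period 5, group 2): the stated order agrees with the simple trend.
(B) Cl (period 3, group 17) vs F (period 2, group 17): the stated order contradicts the simple trend.
(C) Sb (period 5, group 15) vs Tl (period 6, group 13): the stated order agrees with the simple trend.
The exception is (B): F's small 2p subshell makes the incoming electron feel strong e⁻–e⁻ repulsion, so Cl actually releases more energy on gaining an electron.

(B)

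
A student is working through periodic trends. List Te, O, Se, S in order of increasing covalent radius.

O < S < Se < Te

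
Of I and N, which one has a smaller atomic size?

N is in period 2, group 15; I is in period 5, group 17.
Radius decreases left→right (rising Z_eff, same n) and increases top→bottom (higher n).
Here both period and group differ, so the two effects have to be weighed against each other.
I > N: period and group pull opposite ways; the down-group shift dominates (133 vs 71 pm).
Tabulated atomic radius (pm): N 71, I 133.
So N has the smaller atomic size (N < I).

N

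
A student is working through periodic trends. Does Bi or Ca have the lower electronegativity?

Ca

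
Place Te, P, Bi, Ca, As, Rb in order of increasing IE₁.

P is in period 3, group 15; Ca is in period 4, group 2; As is in period 4, group 15; Rb is in period 5, group 1; Te is in period 5, group 16; Bi is in period 6, group 15.
Across a period the outer electron is held more tightly (higher IE₁); down a group it sits in a higher shell, more shielded, and comes off more easily.
These span different periods and groups, so the two trends combine.
Ca > Rb: both effects reinforce here, so Ca is clearly the higher of the two.
Bi > Ca: period and group pull opposite ways; the across-period shift dominates (703 vs 590 kJ/mol).
Te > Bi: both effects reinforce here, so Te is clearly the higher of the two.
As > Te: the two effects oppose for this pair; the down-group effect wins (947 vs 869 kJ/mol).
P > As: P sits above As in group 15, so the down-group effect alone puts P higher.
Approximate values (kJ/mol): P 1012, Ca 590, As 947, Rb 403, Te 869, Bi 703.
So from lowest to highest: Rb < Ca < Bi < Te < As < P.

Rb < Ca < Bi < Te < As < P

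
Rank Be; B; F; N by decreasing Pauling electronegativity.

Be is in period 2, group 2; B is in period 2, group 13; N is in period 2, group 15; F is in period 2, group 17.
EN rises left→right (higher Z_eff, smaller atoms) and falls top→bottom (larger, more shielded atoms).
All lie in period 2, so electronegativity increases left to right.
So from highest to lowest: F > N > B > Be.

F > N > B > Be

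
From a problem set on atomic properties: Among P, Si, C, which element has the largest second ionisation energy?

C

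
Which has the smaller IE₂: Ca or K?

IE_2 is the cost of taking one more electron from the +1 cation: Ca⁺ still has 1 valence electron; K⁺ is the bare [Ar] core.
Breaking into a closed-shell core is much more expensive than removing a leftover valence electron — K has the largest IE_2 here.
Tabulated IE_2 (kJ/mol): Ca 1145, K 3052.
Putting it together, IE_2: Ca < K.

Ca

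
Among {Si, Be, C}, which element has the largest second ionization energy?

After 1 electron has been removed, what remains? Si⁺ still has 3 valence electrons; Be⁺ still has 1 valence electron; C⁺ still has 3 valence electrons.
All are still removing valence electrons, so compare the +1 ions as you would atoms: IE_2 generally rises across a period (higher Z_eff) and falls down a group (larger shell), subject to the usual subshell exceptions.
Valence configurations: Si⁺ [Ne]3s²3p¹, Be⁺ [He]2s¹, C⁺ [He]2s²2p¹.
Approximate IE_2 values (kJ/mol): Si 1577, Be 1757, C 2353.
Putting it together, IE_2: Si < Be < C.

C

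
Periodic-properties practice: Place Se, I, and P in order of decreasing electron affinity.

I, Se, P

Electron affinity generally becomes more exothermic across a period toward the halogens and less exothermic down a group.
A diagonal step moves right (one effect) and down (the opposite effect) at once.
Se > P: the two effects oppose for this pair; the across-period effect wins (195 vs 72 kJ/mol).
I > Se: period and group pull opposite ways; the across-period shift dominates (295 vs 195 kJ/mol).
For reference (kJ/mol): P 72, Se 195, I 295.
So from highest to lowest: I > Se > P.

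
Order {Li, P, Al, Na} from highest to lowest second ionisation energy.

Li, Na, P, Al

After 1 electron has been removed, what remains? Li⁺ is the bare [He] core; P⁺ still has 4 valence electrons; Al⁺ still has 2 valence electrons; Na⁺ is the bare [Ne] core.
Breaking into a closed-shell core is much more expensive than removing a leftover valence electron — Na and Li have the largest IE_2 here.
Valence configurations: P⁺ [Ne]3s²3p², Al⁺ [Ne]3s².
Approximate IE_2 values (kJ/mol): Li 7298, P 1907, Al 1817, Na 4562.
Putting it together, IE_2: Al < P < Na < Li.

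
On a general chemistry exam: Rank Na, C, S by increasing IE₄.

IE_4 is the cost of taking one more electron from the +3 cation: Na³⁺ is already 2 electrons into the core; C³⁺ still has 1 valence electron; S³⁺ still has 3 valence electrons.
Pulling an electron out of a noble-gas core costs far more than removing a remaining valence electron, so Na sits at the high end of IE_4.
Valence configurations: C³⁺ [He]2s¹, S³⁺ [Ne]3s²3p¹.
Tabulated IE_4 (kJ/mol): Na 9543, C 6223, S 4556.
Putting it together, IE_4: S < C < Na.

S, C, Na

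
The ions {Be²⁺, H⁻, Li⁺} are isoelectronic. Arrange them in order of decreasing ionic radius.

H⁻, Li⁺, Be²⁺

All of these have 2 electrons, so size is governed by nuclear charge alone: the more protons, the stronger the pull on the same electron cloud, and the smaller the ion.
Nuclear charges: Be²⁺ (Z=4), Li⁺ (Z=3), H⁻ (Z=1).
Largest to smallest: H⁻ > Li⁺ > Be²⁺.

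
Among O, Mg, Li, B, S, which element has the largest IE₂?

After 1 electron has been removed, what remains? O⁺ still has 5 valence electrons; Mg⁺ still has 1 valence electron; Li⁺ is the bare [He] core; B⁺ still has 2 valence electrons; S⁺ still has 5 valence electrons.
Pulling an electron out of a noble-gas core costs far more than removing a remaining valence electron, so Li sits at the high end of IE_2.
Valence configurations: O⁺ [He]2s²2p³, Mg⁺ [Ne]3s¹, B⁺ [He]2s², S⁺ [Ne]3s²3p³.
The numbers (kJ/mol): O 3388, Mg 1451, Li 7298, B 2427, S 2252.
Hence IE_2: Mg < S < B < O < Li.

Li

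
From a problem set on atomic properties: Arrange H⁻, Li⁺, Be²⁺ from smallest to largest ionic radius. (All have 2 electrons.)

Be²⁺ < Li⁺ < H⁻

All of these have 2 electrons, so size is governed by nuclear charge alone: the more protons, the stronger the pull on the same electron cloud, and the smaller the ion.
Nuclear charges: Be²⁺ (Z=4), Li⁺ (Z=3), H⁻ (Z=1).
Smallest to largest: Be²⁺ < Li⁺ < H⁻.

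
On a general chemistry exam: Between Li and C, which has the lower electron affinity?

Li

EA tends to increase across a period and decrease down a group, though the pattern is less regular than for IE or radius.
All lie in period 2, so electron affinity increases left to right.
So Li has the lower electron affinity (Li < C).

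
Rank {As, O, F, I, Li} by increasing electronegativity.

Li < As < I < O < F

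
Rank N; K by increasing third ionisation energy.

K < N

After 2 electrons have been removed, what remains? N²⁺ still has 3 valence electrons; K²⁺ is already 1 electron into the core.
Usually core removal costs more than valence removal, but here the competition is close: a tightly held n=2 valence electron can cost more to remove than an n=3 core electron, so the actual values have to decide it.
Tabulated IE_3 (kJ/mol): N 4578, K 4420.
Hence IE_3: K < N.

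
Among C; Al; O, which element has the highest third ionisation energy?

O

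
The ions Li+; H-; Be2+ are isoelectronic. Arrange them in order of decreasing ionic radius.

All of these have 2 electrons, so size is governed by nuclear charge alone: the more protons, the stronger the pull on the same electron cloud, and the smaller the ion.
Nuclear charges: Be2+ (Z=4), Li+ (Z=3), H- (Z=1).
Largest to smallest: H- > Li+ > Be2+.

H-, Li+, Be2+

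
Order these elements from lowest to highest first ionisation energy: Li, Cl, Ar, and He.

He is in period 1, group 18; Li is in period 2, group 1; Cl is in period 3, group 17; Ar is in period 3, group 18.
IE₁ increases left→right with effective nuclear charge and decreases top→bottom as the valence shell moves farther out.
Neither a single period nor a single group — weigh both effects.
Cl > Li: period and group pull opposite ways; the across-period shift dominates (1251 vs 520 kJ/mol).
Ar > Cl: both are in period 3; the period trend gives Ar the larger value.
He > Ar: they share group 18; the group trend gives He the larger value.
Tabulated first ionization energy (kJ/mol): He 2372, Li 520, Cl 1251, Ar 1521.
So from lowest to highest: Li < Cl < Ar < He.

Li, Cl, Ar, He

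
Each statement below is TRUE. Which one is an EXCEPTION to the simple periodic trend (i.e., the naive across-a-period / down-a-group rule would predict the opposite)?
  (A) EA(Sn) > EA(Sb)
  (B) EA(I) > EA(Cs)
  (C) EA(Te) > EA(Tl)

The general trend: electron affinity increases across a period and decreases down a group.
(A) Sn (period 5, group 14) vs Sb (period 5, group 15): the stated order contradicts the simple trend.
(B) I (period 5, group 17) vs Cs (period 6, group 1): the stated order agrees with the simple trend.
(C) Te (period 5, group 16) vs Tl (period 6, group 13): the stated order agrees with the simple trend.
The exception is (A): adding an electron to Sb's half-filled 5p³ is unfavourable, so Sn has the more exothermic EA.

(A)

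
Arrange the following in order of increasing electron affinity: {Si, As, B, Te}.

B is in period 2, group 13; Si is in period 3, group 14; As is in period 4, group 15; Te is in period 5, group 16.
Electron affinity generally becomes more exothermic across a period toward the halogens and less exothermic down a group.
A diagonal step moves right (one effect) and down (the opposite effect) at once.
As > B: period and group pull opposite ways; the across-period shift dominates (78 vs 27 kJ/mol).
Si > As: the two effects oppose for this pair; the down-group effect wins (134 vs 78 kJ/mol).
Te > Si: the two effects oppose for this pair; the across-period effect wins (190 vs 134 kJ/mol).
Approximate values (kJ/mol): B 27, Si 134, As 78, Te 190.
So from lowest to highest: B < As < Si < Te.

B < As < Si < Te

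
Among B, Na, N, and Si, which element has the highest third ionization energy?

After 2 electrons have been removed, what remains? B²⁺ still has 1 valence electron; Na²⁺ is already 1 electron into the core; N²⁺ still has 3 valence electrons; Si²⁺ still has 2 valence electrons.
Core electrons are held far more tightly than valence electrons, so Na tops the IE_3 order.
Valence configurations: B²⁺ [He]2s¹, N²⁺ [He]2s²2p¹, Si²⁺ [Ne]3s².
Tabulated IE_3 (kJ/mol): B 3660, Na 6910, N 4578, Si 3232.
Overall IE_3 order: Si < B < N < Na.

Na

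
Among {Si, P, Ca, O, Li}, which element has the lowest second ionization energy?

The second ionization energy removes an electron from the +1 ion. For each element: Si⁺ still has 3 valence electrons; P⁺ still has 4 valence electrons; Ca⁺ still has 1 valence electron; O⁺ still has 5 valence electrons; Li⁺ is the bare [He] core.
Breaking into a closed-shell core is much more expensive than removing a leftover valence electron — Li has the largest IE_2 here.
Valence configurations: Si⁺ [Ne]3s²3p¹, P⁺ [Ne]3s²3p², Ca⁺ [Ar]4s¹, O⁺ [He]2s²2p³.
The numbers (kJ/mol): Si 1577, P 1907, Ca 1145, O 3388, Li 7298.
Overall IE_2 order: Ca < Si < P < O < Li.

Ca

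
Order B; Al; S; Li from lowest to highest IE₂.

After 1 electron has been removed, what remains? B⁺ still has 2 valence electrons; Al⁺ still has 2 valence electrons; S⁺ still has 5 valence electrons; Li⁺ is the bare [He] core.
Core electrons are held far more tightly than valence electrons, so Li tops the IE_2 order.
Valence configurations: B⁺ [He]2s², Al⁺ [Ne]3s², S⁺ [Ne]3s²3p³.
The numbers (kJ/mol): B 2427, Al 1817, S 2252, Li 7298.
Hence IE_2: Al < S < B < Li.

Al, S, B, Li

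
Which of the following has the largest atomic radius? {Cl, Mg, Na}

Na is in period 3, group 1; Mg is in period 3, group 2; Cl is in period 3, group 17.
Across a period the added protons contract the valence shell; down a group each new principal shell makes the atom larger.
All lie in period 3, so atomic radius increases right to left.
The largest atomic radius among these belongs to Na.

Na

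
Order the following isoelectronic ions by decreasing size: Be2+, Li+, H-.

All of these have 2 electrons, so size is governed by nuclear charge alone: the more protons, the stronger the pull on the same electron cloud, and the smaller the ion.
Nuclear charges: Be2+ (Z=4), Li+ (Z=3), H- (Z=1).
Largest to smallest: H- > Li+ > Be2+.

H- > Li+ > Be2+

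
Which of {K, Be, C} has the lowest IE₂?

The second ionization energy removes an electron from the +1 ion. For each element: K⁺ is the bare [Ar] core; Be⁺ still has 1 valence electron; C⁺ still has 3 valence electrons.
Pulling an electron out of a noble-gas core costs far more than removing a remaining valence electron, so K sits at the high end of IE_2.
Valence configurations: Be⁺ [He]2s¹, C⁺ [He]2s²2p¹.
The numbers (kJ/mol): K 3052, Be 1757, C 2353.
Hence IE_2: Be < C < K.

Be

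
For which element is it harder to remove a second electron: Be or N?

N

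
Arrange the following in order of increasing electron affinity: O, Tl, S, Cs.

O is in period 2, group 16; S is in period 3, group 16; Cs is in period 6, group 1; Tl is in period 6, group 13.
Electron affinity generally becomes more exothermic across a period toward the halogens and less exothermic down a group.
Here both period and group differ, so the two effects have to be weighed against each other.
Cs > Tl: this pair runs against the simple trend — see the exception note.
O > Cs: both effects reinforce here, so O is clearly the higher of the two.
S > O: this pair runs against the simple trend — see the exception note.
Note the exception: Cs has a higher electron affinity than Tl, contrary to the simple trend — Tl's ns²np¹ configuration gives only a small electron affinity — the sparsely filled np subshell binds an added electron weakly.
Note the exception: S has a higher electron affinity than O, contrary to the simple trend — the compact 2p subshell of O repels the added electron more than S's larger 3p does.
Tabulated electron affinity (kJ/mol): O 141, S 200, Cs 46, Tl 19.
So from lowest to highest: Tl < Cs < O < S.

Tl < Cs < O < S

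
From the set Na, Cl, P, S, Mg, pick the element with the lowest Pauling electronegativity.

Na

Na is in period 3, group 1; Mg is in period 3, group 2; P is in period 3, group 15; S is in period 3, group 16; Cl is in period 3, group 17.
EN rises left→right (higher Z_eff, smaller atoms) and falls top→bottom (larger, more shielded atoms).
All lie in period 3, so electronegativity increases left to right.
The lowest Pauling electronegativity among these belongs to Na.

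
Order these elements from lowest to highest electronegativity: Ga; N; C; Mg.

C is in period 2, group 14; N is in period 2, group 15; Mg is in period 3, group 2; Ga is in period 4, group 13.
Atoms toward the upper right of the periodic table pull bonding electrons most strongly.
Neither a single period nor a single group — weigh both effects.
Ga > Mg: the two effects oppose for this pair; the across-period effect wins (1.81 vs 1.31).
C > Ga: both effects reinforce here, so C is clearly the higher of the two.
N > C: N lies to the right of C in period 2, so the across-period effect alone puts N higher.
For reference (Pauling): C 2.55, N 3.04, Mg 1.31, Ga 1.81.
So from lowest to highest: Mg < Ga < C < N.

Mg < Ga < C < N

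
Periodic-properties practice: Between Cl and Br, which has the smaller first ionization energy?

Br

IE₁ increases left→right with effective nuclear charge and decreases top→bottom as the valence shell moves farther out.
All are in group 17, so first ionization energy increases up the group.
So Br has the smaller first ionization energy (Br < Cl).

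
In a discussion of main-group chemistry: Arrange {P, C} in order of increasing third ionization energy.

The third ionization energy removes an electron from the +2 ion. For each element: P²⁺ still has 3 valence electrons; C²⁺ still has 2 valence electrons.
All are still removing valence electrons, so compare the +2 ions as you would atoms: IE_3 generally rises across a period (higher Z_eff) and falls down a group (larger shell), subject to the usual subshell exceptions.
Valence configurations: P²⁺ [Ne]3s²3p¹, C²⁺ [He]2s².
Approximate IE_3 values (kJ/mol): P 2914, C 4620.
Putting it together, IE_3: P < C.

P < C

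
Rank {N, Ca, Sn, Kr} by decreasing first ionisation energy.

N > Kr > Sn > Ca

N is in period 2, group 15; Ca is in period 4, group 2; Kr is in period 4, group 18; Sn is in period 5, group 14.
Removing the outermost electron gets harder across a period and easier down a group.
These span different periods and groups, so the two trends combine.
Sn > Ca: period and group pull opposite ways; the across-period shift dominates (709 vs 590 kJ/mol).
Kr > Sn: both effects reinforce here, so Kr is clearly the higher of the two.
N > Kr: the two effects oppose for this pair; the down-group effect wins (1402 vs 1351 kJ/mol).
For reference (kJ/mol): N 1402, Ca 590, Kr 1351, Sn 709.
So from highest to lowest: N > Kr > Sn > Ca.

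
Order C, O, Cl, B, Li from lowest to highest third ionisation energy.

B < Cl < C < O < Li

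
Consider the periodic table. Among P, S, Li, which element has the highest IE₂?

The second ionization energy removes an electron from the +1 ion. For each element: P⁺ still has 4 valence electrons; S⁺ still has 5 valence electrons; Li⁺ is the bare [He] core.
Breaking into a closed-shell core is much more expensive than removing a leftover valence electron — Li has the largest IE_2 here.
Valence configurations: P⁺ [Ne]3s²3p², S⁺ [Ne]3s²3p³.
Approximate IE_2 values (kJ/mol): P 1907, S 2252, Li 7298.
Overall IE_2 order: P < S < Li.

Li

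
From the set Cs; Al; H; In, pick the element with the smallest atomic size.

H

H is in period 1, group 1; Al is in period 3, group 13; In is in period 5, group 13; Cs is in period 6, group 1.
Atomic radius shrinks across a period as nuclear charge pulls the same shell inward, and grows down a group as new shells are added.
These span different periods and groups, so the two trends combine.
Al > H: period and group pull opposite ways; the down-group shift dominates (126 vs 32 pm).
In > Al: they share group 13; the group trend gives In the larger value.
Cs > In: both effects reinforce here, so Cs is clearly the larger of the two.
Tabulated atomic radius (pm): H 32, Al 126, In 142, Cs 232.
The smallest atomic size among these belongs to H.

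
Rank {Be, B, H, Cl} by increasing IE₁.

First ionization energy rises across a period (greater Z_eff holds electrons more tightly) and falls down a group (valence electrons are farther from the nucleus).
These span different periods and groups, so the two trends combine.
Be > B: this pair runs against the simple trend — see the exception note.
Cl > Be: period and group pull opposite ways; the across-period shift dominates (1251 vs 900 kJ/mol).
H > Cl: the two effects oppose for this pair; the down-group effect wins (1312 vs 1251 kJ/mol).
Note the exception: Be has a higher first ionization energy than B, contrary to the simple trend — removing B's lone 2p electron is easier than breaking Be's filled 2s².
Approximate values (kJ/mol): H 1312, Be 900, B 801, Cl 1251.
So from lowest to highest: B < Be < Cl < H.

B < Be < Cl < H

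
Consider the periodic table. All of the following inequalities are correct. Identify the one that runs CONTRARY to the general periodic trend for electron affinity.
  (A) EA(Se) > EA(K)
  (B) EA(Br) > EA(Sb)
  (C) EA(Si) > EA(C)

The general trend: electron affinity increases across a period and decreases down a group.
(A) Se (period 4, group 16) vs K (period 4, group 1): the stated order agrees with the simple trend.
(B) Br (period 4, group 17) vs Sb (period 5, group 15): the stated order agrees with the simple trend.
(C) Si (period 3, group 14) vs C (period 2, group 14): the stated order contradicts the simple trend.
The exception is (C): Si's larger, more diffuse 3p orbitals accept an added electron slightly more readily than C's compact 2p.

(C)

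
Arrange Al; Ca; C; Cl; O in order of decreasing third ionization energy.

O > Ca > C > Cl > Al

IE_3 is the cost of taking one more electron from the +2 cation: Al²⁺ still has 1 valence electron; Ca²⁺ is the bare [Ar] core; C²⁺ still has 2 valence electrons; Cl²⁺ still has 5 valence electrons; O²⁺ still has 4 valence electrons.
Usually core removal costs more than valence removal, but here the competition is close: a tightly held n=2 valence electron can cost more to remove than an n=3 core electron, so the actual values have to decide it.
Valence configurations: Al²⁺ [Ne]3s¹, C²⁺ [He]2s², Cl²⁺ [Ne]3s²3p³, O²⁺ [He]2s²2p².
Approximate IE_3 values (kJ/mol): Al 2745, Ca 4912, C 4620, Cl 3822, O 5300.
Overall IE_3 order: Al < Cl < C < Ca < O.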